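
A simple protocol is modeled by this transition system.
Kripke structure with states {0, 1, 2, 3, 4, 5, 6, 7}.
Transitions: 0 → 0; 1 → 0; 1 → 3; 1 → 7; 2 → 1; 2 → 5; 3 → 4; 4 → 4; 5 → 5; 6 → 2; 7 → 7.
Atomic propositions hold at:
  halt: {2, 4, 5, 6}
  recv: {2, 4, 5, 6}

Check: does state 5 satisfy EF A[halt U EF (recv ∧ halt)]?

Sat(recv ∧ halt) = {2, 4, 5, 6}
EF (recv ∧ halt): least fixpoint, start Z0 = {2, 4, 5, 6}, add states with some successor in Z. Z1 = {2, 3, 4, 5, 6}; Z2 = {1, 2, 3, 4, 5, 6}; fixed.
Sat(EF (recv ∧ halt)) = {1, 2, 3, 4, 5, 6}
A[halt U EF (recv ∧ halt)]: least fixpoint, start Z0 = Sat(EF (recv ∧ halt)) = {1, 2, 3, 4, 5, 6}, add states in Sat(halt) with every successor in Z. Already a fixed point.
Sat(A[halt U EF (recv ∧ halt)]) = {1, 2, 3, 4, 5, 6}
EF A[halt U EF (recv ∧ halt)]: least fixpoint, start Z0 = {1, 2, 3, 4, 5, 6}, add states with some successor in Z. Already a fixed point.
Sat(EF A[halt U EF (recv ∧ halt)]) = {1, 2, 3, 4, 5, 6}
5 ∈ Sat(EF A[halt U EF (recv ∧ halt)]) = {1, 2, 3, 4, 5, 6}, so the formula holds at 5.

Yes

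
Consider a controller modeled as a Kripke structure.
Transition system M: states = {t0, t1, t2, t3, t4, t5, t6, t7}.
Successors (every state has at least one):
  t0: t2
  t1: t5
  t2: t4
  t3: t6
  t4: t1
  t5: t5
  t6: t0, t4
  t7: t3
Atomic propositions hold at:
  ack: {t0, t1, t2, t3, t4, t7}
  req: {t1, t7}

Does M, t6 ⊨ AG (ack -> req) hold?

No

Sat(ack -> req) = {t1, t5, t6, t7}
AG (ack -> req): greatest fixpoint, start Z0 = {t1, t5, t6, t7}, keep only states in Sat with every successor in Z. Z1 = {t1, t5}; fixed.
Sat(AG (ack -> req)) = {t1, t5}
t6 ∉ Sat(AG (ack -> req)) = {t1, t5}, so the formula does not hold at t6.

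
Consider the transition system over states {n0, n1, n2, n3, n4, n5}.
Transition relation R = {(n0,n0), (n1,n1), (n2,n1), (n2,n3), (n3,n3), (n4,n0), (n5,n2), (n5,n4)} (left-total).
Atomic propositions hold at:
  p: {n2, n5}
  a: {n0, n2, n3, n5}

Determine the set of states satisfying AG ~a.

Sat(~a) = {n1, n4}
AG ~a: greatest fixpoint, start Z0 = {n1, n4}, keep only states in Sat with every successor in Z. Z1 = {n1}; fixed.
Sat(AG ~a) = {n1}

{n1}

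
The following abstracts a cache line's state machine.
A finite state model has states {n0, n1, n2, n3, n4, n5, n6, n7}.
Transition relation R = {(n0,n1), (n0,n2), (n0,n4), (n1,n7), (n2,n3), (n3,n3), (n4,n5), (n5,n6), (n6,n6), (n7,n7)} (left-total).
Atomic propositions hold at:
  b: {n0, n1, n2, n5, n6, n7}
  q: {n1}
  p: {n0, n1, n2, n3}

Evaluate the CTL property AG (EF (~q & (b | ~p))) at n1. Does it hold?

Sat(~q) = {n0, n2, n3, n4, n5, n6, n7}
Sat(~p) = {n4, n5, n6, n7}
Sat(b | ~p) = {n0, n1, n2, n4, n5, n6, n7}
Sat(~q & (b | ~p)) = {n0, n2, n4, n5, n6, n7}
EF (~q & (b | ~p)): least fixpoint, start Z0 = {n0, n2, n4, n5, n6, n7}, add states with some successor in Z. Z1 = {n0, n1, n2, n4, n5, n6, n7}; fixed.
Sat(EF (~q & (b | ~p))) = {n0, n1, n2, n4, n5, n6, n7}
AG (EF (~q & (b | ~p))): greatest fixpoint, start Z0 = {n0, n1, n2, n4, n5, n6, n7}, keep only states in Sat with every successor in Z. Z1 = {n0, n1, n4, n5, n6, n7}; Z2 = {n1, n4, n5, n6, n7}; fixed.
Sat(AG (EF (~q & (b | ~p)))) = {n1, n4, n5, n6, n7}
n1 ∈ Sat(AG (EF (~q & (b | ~p)))) = {n1, n4, n5, n6, n7}, so the formula holds at n1.

Yes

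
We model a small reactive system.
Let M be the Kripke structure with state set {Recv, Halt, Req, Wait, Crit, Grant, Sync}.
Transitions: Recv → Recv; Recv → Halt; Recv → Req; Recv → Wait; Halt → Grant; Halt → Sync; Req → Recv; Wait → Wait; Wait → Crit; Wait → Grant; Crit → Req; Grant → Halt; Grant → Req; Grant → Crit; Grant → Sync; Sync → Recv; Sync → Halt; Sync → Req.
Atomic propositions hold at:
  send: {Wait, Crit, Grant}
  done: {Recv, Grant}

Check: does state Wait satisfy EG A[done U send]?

A[done U send]: least fixpoint, start Z0 = Sat(send) = {Wait, Crit, Grant}, add states in Sat(done) with every successor in Z. Already a fixed point.
Sat(A[done U send]) = {Wait, Crit, Grant}
EG A[done U send]: greatest fixpoint, start Z0 = {Wait, Crit, Grant}, keep only states in Sat with some successor in Z. Z1 = {Wait, Grant}; Z2 = {Wait}; fixed.
Sat(EG A[done U send]) = {Wait}
Wait ∈ Sat(EG A[done U send]) = {Wait}, so the formula holds at Wait.

Yes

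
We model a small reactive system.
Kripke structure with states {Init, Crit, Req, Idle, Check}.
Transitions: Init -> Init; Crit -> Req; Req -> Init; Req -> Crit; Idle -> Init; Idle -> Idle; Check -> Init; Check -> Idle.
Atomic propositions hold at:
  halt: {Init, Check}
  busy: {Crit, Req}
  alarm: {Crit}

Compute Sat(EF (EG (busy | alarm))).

{Crit, Req}

Sat(busy | alarm) = {Crit, Req}
EG (busy | alarm): greatest fixpoint, start Z0 = {Crit, Req}, keep only states in Sat with some successor in Z. Already a fixed point.
Sat(EG (busy | alarm)) = {Crit, Req}
EF (EG (busy | alarm)): least fixpoint, start Z0 = {Crit, Req}, add states with some successor in Z. Already a fixed point.
Sat(EF (EG (busy | alarm))) = {Crit, Req}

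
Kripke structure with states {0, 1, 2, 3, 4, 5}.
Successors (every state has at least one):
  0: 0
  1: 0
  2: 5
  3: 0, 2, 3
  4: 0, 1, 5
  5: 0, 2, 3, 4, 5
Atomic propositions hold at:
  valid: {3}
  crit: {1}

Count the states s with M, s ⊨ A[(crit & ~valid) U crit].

Sat(~valid) = {0, 1, 2, 4, 5}
Sat(crit & ~valid) = {1}
A[(crit & ~valid) U crit]: least fixpoint, start Z0 = Sat(crit) = {1}, add states in Sat(crit & ~valid) with every successor in Z. Already a fixed point.
Sat(A[(crit & ~valid) U crit]) = {1}
|Sat(A[(crit & ~valid) U crit])| = |{1}| = 1.

1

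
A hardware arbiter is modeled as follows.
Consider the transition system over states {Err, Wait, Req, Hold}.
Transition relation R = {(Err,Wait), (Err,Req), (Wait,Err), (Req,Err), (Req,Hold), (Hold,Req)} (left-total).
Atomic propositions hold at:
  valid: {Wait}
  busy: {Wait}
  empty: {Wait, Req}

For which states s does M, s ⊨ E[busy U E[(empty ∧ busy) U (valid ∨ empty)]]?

Sat(empty ∧ busy) = {Wait}
Sat(valid ∨ empty) = {Wait, Req}
E[(empty ∧ busy) U (valid ∨ empty)]: least fixpoint, start Z0 = Sat((valid ∨ empty)) = {Wait, Req}, add states in Sat(empty ∧ busy) with some successor in Z. Already a fixed point.
Sat(E[(empty ∧ busy) U (valid ∨ empty)]) = {Wait, Req}
E[busy U E[(empty ∧ busy) U (valid ∨ empty)]]: least fixpoint, start Z0 = Sat(E[(empty ∧ busy) U (valid ∨ empty)]) = {Wait, Req}, add states in Sat(busy) with some successor in Z. Already a fixed point.
Sat(E[busy U E[(empty ∧ busy) U (valid ∨ empty)]]) = {Wait, Req}

{Wait, Req}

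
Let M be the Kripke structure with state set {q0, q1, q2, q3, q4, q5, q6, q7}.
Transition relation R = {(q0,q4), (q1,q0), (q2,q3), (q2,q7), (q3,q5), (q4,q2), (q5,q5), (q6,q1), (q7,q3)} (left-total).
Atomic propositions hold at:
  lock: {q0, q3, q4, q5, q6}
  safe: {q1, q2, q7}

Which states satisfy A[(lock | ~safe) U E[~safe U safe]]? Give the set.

Sat(~safe) = {q0, q3, q4, q5, q6}
Sat(lock | ~safe) = {q0, q3, q4, q5, q6}
E[~safe U safe]: least fixpoint, start Z0 = Sat(safe) = {q1, q2, q7}, add states in Sat(~safe) with some successor in Z. Z1 = {q1, q2, q4, q6, q7}; Z2 = {q0, q1, q2, q4, q6, q7}; fixed.
Sat(E[~safe U safe]) = {q0, q1, q2, q4, q6, q7}
A[(lock | ~safe) U E[~safe U safe]]: least fixpoint, start Z0 = Sat(E[~safe U safe]) = {q0, q1, q2, q4, q6, q7}, add states in Sat(lock | ~safe) with every successor in Z. Already a fixed point.
Sat(A[(lock | ~safe) U E[~safe U safe]]) = {q0, q1, q2, q4, q6, q7}

{q0, q1, q2, q4, q6, q7}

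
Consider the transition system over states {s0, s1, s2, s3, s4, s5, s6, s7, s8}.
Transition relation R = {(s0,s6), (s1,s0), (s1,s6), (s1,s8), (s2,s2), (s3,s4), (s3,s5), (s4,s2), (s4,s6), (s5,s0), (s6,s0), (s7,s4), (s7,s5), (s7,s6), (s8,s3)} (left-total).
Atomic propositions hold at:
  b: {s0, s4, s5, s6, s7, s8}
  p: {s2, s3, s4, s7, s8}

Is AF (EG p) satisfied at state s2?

Yes

EG p: greatest fixpoint, start Z0 = {s2, s3, s4, s7, s8}, keep only states in Sat with some successor in Z. Already a fixed point.
Sat(EG p) = {s2, s3, s4, s7, s8}
AF (EG p): least fixpoint, start Z0 = {s2, s3, s4, s7, s8}, add states with every successor in Z. Already a fixed point.
Sat(AF (EG p)) = {s2, s3, s4, s7, s8}
s2 ∈ Sat(AF (EG p)) = {s2, s3, s4, s7, s8}, so the formula holds at s2.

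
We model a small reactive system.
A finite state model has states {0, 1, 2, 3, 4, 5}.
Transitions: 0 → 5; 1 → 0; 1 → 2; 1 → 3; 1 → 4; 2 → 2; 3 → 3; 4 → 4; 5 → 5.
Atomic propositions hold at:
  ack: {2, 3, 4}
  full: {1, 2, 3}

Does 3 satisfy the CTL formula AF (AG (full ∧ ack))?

Yes

Sat(full ∧ ack) = {2, 3}
AG (full ∧ ack): greatest fixpoint, start Z0 = {2, 3}, keep only states in Sat with every successor in Z. Already a fixed point.
Sat(AG (full ∧ ack)) = {2, 3}
AF (AG (full ∧ ack)): least fixpoint, start Z0 = {2, 3}, add states with every successor in Z. Already a fixed point.
Sat(AF (AG (full ∧ ack))) = {2, 3}
3 ∈ Sat(AF (AG (full ∧ ack))) = {2, 3}, so the formula holds at 3.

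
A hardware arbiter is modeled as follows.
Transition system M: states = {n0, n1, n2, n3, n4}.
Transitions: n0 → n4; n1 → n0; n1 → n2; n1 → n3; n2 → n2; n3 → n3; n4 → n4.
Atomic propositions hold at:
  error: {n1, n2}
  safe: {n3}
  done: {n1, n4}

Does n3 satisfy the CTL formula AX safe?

Yes

Sat(AX safe) = {s : every successor in {n3}} = {n3}
n3 ∈ Sat(AX safe) = {n3}, so the formula holds at n3.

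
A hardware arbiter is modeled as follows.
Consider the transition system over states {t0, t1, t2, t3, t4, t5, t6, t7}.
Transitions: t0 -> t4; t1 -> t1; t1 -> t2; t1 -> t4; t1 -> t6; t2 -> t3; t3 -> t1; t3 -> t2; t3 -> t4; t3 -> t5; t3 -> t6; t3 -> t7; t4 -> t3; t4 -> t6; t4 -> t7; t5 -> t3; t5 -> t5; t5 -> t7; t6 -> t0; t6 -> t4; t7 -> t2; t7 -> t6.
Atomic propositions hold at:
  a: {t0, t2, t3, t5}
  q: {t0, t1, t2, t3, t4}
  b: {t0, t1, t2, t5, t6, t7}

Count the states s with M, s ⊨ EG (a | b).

Sat(a | b) = {t0, t1, t2, t3, t5, t6, t7}
EG (a | b): greatest fixpoint, start Z0 = {t0, t1, t2, t3, t5, t6, t7}, keep only states in Sat with some successor in Z. Z1 = {t1, t2, t3, t5, t6, t7}; Z2 = {t1, t2, t3, t5, t7}; fixed.
Sat(EG (a | b)) = {t1, t2, t3, t5, t7}
|Sat(EG (a | b))| = |{t1, t2, t3, t5, t7}| = 5.

5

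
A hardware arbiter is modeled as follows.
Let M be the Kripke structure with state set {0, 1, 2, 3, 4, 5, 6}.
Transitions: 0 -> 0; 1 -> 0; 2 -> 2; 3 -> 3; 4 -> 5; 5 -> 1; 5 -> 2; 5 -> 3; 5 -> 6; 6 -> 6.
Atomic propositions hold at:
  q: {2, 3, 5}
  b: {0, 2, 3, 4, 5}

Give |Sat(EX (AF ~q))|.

Sat(~q) = {0, 1, 4, 6}
AF ~q: least fixpoint, start Z0 = {0, 1, 4, 6}, add states with every successor in Z. Already a fixed point.
Sat(AF ~q) = {0, 1, 4, 6}
Sat(EX (AF ~q)) = {s : some successor in {0, 1, 4, 6}} = {0, 1, 5, 6}
|Sat(EX (AF ~q))| = |{0, 1, 5, 6}| = 4.

4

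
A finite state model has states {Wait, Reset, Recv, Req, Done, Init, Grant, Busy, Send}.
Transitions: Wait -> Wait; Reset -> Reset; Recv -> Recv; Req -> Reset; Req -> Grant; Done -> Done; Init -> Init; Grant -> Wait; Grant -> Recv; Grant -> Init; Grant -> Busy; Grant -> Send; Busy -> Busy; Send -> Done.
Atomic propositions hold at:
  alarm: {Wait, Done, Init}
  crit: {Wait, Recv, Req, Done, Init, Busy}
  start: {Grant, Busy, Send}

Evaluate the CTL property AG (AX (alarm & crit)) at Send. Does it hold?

Yes

Sat(alarm & crit) = {Wait, Done, Init}
Sat(AX (alarm & crit)) = {s : every successor in {Wait, Done, Init}} = {Wait, Done, Init, Send}
AG (AX (alarm & crit)): greatest fixpoint, start Z0 = {Wait, Done, Init, Send}, keep only states in Sat with every successor in Z. Already a fixed point.
Sat(AG (AX (alarm & crit))) = {Wait, Done, Init, Send}
Send ∈ Sat(AG (AX (alarm & crit))) = {Wait, Done, Init, Send}, so the formula holds at Send.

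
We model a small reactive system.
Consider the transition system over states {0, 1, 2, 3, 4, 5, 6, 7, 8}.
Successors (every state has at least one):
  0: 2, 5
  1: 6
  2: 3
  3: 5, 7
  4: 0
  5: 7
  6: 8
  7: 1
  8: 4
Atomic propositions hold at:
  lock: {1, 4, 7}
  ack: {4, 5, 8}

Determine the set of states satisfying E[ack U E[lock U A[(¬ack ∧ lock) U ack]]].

{4, 5, 8}

Sat(¬ack) = {0, 1, 2, 3, 6, 7}
Sat(¬ack ∧ lock) = {1, 7}
A[(¬ack ∧ lock) U ack]: least fixpoint, start Z0 = Sat(ack) = {4, 5, 8}, add states in Sat(¬ack ∧ lock) with every successor in Z. Already a fixed point.
Sat(A[(¬ack ∧ lock) U ack]) = {4, 5, 8}
E[lock U A[(¬ack ∧ lock) U ack]]: least fixpoint, start Z0 = Sat(A[(¬ack ∧ lock) U ack]) = {4, 5, 8}, add states in Sat(lock) with some successor in Z. Already a fixed point.
Sat(E[lock U A[(¬ack ∧ lock) U ack]]) = {4, 5, 8}
E[ack U E[lock U A[(¬ack ∧ lock) U ack]]]: least fixpoint, start Z0 = Sat(E[lock U A[(¬ack ∧ lock) U ack]]) = {4, 5, 8}, add states in Sat(ack) with some successor in Z. Already a fixed point.
Sat(E[ack U E[lock U A[(¬ack ∧ lock) U ack]]]) = {4, 5, 8}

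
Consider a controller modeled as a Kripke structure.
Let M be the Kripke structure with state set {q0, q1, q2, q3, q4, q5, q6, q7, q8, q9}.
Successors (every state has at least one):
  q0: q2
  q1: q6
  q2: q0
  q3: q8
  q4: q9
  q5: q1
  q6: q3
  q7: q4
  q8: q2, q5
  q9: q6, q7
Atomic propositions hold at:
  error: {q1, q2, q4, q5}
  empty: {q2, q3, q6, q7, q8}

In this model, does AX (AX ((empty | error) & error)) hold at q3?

Yes

Sat(empty | error) = {q1, q2, q3, q4, q5, q6, q7, q8}
Sat((empty | error) & error) = {q1, q2, q4, q5}
Sat(AX ((empty | error) & error)) = {s : every successor in {q1, q2, q4, q5}} = {q0, q5, q7, q8}
Sat(AX (AX ((empty | error) & error))) = {s : every successor in {q0, q5, q7, q8}} = {q2, q3}
q3 ∈ Sat(AX (AX ((empty | error) & error))) = {q2, q3}, so the formula holds at q3.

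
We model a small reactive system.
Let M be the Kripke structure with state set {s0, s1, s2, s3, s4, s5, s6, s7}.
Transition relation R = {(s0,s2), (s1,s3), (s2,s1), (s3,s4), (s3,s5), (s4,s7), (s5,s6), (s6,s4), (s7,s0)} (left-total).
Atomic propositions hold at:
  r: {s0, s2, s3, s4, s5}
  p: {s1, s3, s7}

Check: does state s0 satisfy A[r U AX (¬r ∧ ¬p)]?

Sat(¬r) = {s1, s6, s7}
Sat(¬p) = {s0, s2, s4, s5, s6}
Sat(¬r ∧ ¬p) = {s6}
Sat(AX (¬r ∧ ¬p)) = {s : every successor in {s6}} = {s5}
A[r U AX (¬r ∧ ¬p)]: least fixpoint, start Z0 = Sat(AX (¬r ∧ ¬p)) = {s5}, add states in Sat(r) with every successor in Z. Already a fixed point.
Sat(A[r U AX (¬r ∧ ¬p)]) = {s5}
s0 ∉ Sat(A[r U AX (¬r ∧ ¬p)]) = {s5}, so the formula does not hold at s0.

No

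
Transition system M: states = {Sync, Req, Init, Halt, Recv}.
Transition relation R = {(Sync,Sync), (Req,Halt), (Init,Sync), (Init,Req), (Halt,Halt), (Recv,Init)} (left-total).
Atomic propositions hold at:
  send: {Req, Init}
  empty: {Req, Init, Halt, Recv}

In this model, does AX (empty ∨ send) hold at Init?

Sat(empty ∨ send) = {Req, Init, Halt, Recv}
Sat(AX (empty ∨ send)) = {s : every successor in {Req, Init, Halt, Recv}} = {Req, Halt, Recv}
Init ∉ Sat(AX (empty ∨ send)) = {Req, Halt, Recv}, so the formula does not hold at Init.

No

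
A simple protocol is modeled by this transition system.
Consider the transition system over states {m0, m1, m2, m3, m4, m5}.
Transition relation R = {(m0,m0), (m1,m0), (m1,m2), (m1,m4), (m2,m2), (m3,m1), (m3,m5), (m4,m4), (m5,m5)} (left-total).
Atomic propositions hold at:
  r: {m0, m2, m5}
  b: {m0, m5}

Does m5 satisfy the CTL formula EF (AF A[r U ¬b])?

No

Sat(¬b) = {m1, m2, m3, m4}
A[r U ¬b]: least fixpoint, start Z0 = Sat(¬b) = {m1, m2, m3, m4}, add states in Sat(r) with every successor in Z. Already a fixed point.
Sat(A[r U ¬b]) = {m1, m2, m3, m4}
AF A[r U ¬b]: least fixpoint, start Z0 = {m1, m2, m3, m4}, add states with every successor in Z. Already a fixed point.
Sat(AF A[r U ¬b]) = {m1, m2, m3, m4}
EF (AF A[r U ¬b]): least fixpoint, start Z0 = {m1, m2, m3, m4}, add states with some successor in Z. Already a fixed point.
Sat(EF (AF A[r U ¬b])) = {m1, m2, m3, m4}
m5 ∉ Sat(EF (AF A[r U ¬b])) = {m1, m2, m3, m4}, so the formula does not hold at m5.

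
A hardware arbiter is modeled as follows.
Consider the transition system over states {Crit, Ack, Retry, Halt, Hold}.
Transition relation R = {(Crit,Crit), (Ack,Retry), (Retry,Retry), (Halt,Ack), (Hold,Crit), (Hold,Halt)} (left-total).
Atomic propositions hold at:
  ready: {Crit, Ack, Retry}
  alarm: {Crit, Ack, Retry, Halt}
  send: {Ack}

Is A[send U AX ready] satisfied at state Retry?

Sat(AX ready) = {s : every successor in {Crit, Ack, Retry}} = {Crit, Ack, Retry, Halt}
A[send U AX ready]: least fixpoint, start Z0 = Sat(AX ready) = {Crit, Ack, Retry, Halt}, add states in Sat(send) with every successor in Z. Already a fixed point.
Sat(A[send U AX ready]) = {Crit, Ack, Retry, Halt}
Retry ∈ Sat(A[send U AX ready]) = {Crit, Ack, Retry, Halt}, so the formula holds at Retry.

Yes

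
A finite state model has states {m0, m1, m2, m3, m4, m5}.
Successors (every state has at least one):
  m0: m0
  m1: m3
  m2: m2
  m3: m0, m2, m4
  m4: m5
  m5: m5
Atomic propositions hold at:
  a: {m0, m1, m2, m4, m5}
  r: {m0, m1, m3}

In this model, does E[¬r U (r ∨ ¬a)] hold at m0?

Yes

Sat(¬r) = {m2, m4, m5}
Sat(¬a) = {m3}
Sat(r ∨ ¬a) = {m0, m1, m3}
E[¬r U (r ∨ ¬a)]: least fixpoint, start Z0 = Sat((r ∨ ¬a)) = {m0, m1, m3}, add states in Sat(¬r) with some successor in Z. Already a fixed point.
Sat(E[¬r U (r ∨ ¬a)]) = {m0, m1, m3}
m0 ∈ Sat(E[¬r U (r ∨ ¬a)]) = {m0, m1, m3}, so the formula holds at m0.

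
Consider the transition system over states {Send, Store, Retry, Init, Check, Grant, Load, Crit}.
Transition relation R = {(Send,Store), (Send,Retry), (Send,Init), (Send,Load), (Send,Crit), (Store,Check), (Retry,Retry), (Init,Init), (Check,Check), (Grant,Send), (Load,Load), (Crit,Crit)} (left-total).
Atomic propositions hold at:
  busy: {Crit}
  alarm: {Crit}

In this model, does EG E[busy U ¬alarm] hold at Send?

Yes

Sat(¬alarm) = {Send, Store, Retry, Init, Check, Grant, Load}
E[busy U ¬alarm]: least fixpoint, start Z0 = Sat(¬alarm) = {Send, Store, Retry, Init, Check, Grant, Load}, add states in Sat(busy) with some successor in Z. Already a fixed point.
Sat(E[busy U ¬alarm]) = {Send, Store, Retry, Init, Check, Grant, Load}
EG E[busy U ¬alarm]: greatest fixpoint, start Z0 = {Send, Store, Retry, Init, Check, Grant, Load}, keep only states in Sat with some successor in Z. Already a fixed point.
Sat(EG E[busy U ¬alarm]) = {Send, Store, Retry, Init, Check, Grant, Load}
Send ∈ Sat(EG E[busy U ¬alarm]) = {Send, Store, Retry, Init, Check, Grant, Load}, so the formula holds at Send.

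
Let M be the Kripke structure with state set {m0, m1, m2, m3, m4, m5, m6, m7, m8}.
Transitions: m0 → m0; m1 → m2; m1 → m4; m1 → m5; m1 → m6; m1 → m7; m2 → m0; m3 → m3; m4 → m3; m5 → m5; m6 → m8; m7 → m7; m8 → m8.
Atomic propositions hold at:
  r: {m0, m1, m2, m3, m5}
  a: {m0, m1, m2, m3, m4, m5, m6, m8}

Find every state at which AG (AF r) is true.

{m0, m2, m3, m4, m5}

AF r: least fixpoint, start Z0 = {m0, m1, m2, m3, m5}, add states with every successor in Z. Z1 = {m0, m1, m2, m3, m4, m5}; fixed.
Sat(AF r) = {m0, m1, m2, m3, m4, m5}
AG (AF r): greatest fixpoint, start Z0 = {m0, m1, m2, m3, m4, m5}, keep only states in Sat with every successor in Z. Z1 = {m0, m2, m3, m4, m5}; fixed.
Sat(AG (AF r)) = {m0, m2, m3, m4, m5}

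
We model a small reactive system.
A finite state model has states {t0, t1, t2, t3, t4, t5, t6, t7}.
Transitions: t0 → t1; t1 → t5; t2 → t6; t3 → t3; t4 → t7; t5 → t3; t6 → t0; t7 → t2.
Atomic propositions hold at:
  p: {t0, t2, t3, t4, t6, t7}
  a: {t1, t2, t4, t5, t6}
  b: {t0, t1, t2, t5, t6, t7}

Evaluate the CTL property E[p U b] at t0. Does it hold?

E[p U b]: least fixpoint, start Z0 = Sat(b) = {t0, t1, t2, t5, t6, t7}, add states in Sat(p) with some successor in Z. Z1 = {t0, t1, t2, t4, t5, t6, t7}; fixed.
Sat(E[p U b]) = {t0, t1, t2, t4, t5, t6, t7}
t0 ∈ Sat(E[p U b]) = {t0, t1, t2, t4, t5, t6, t7}, so the formula holds at t0.

Yes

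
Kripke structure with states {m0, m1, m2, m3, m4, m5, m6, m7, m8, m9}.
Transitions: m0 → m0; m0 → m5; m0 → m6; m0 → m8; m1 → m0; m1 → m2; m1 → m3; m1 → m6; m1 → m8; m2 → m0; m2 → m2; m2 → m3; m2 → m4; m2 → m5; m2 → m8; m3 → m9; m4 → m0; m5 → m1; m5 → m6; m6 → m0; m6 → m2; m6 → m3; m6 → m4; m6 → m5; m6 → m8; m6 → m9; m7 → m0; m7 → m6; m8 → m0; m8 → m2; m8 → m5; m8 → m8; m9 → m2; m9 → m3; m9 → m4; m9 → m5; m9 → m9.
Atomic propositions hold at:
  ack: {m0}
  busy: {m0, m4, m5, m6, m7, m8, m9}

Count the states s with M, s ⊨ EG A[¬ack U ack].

Sat(¬ack) = {m1, m2, m3, m4, m5, m6, m7, m8, m9}
A[¬ack U ack]: least fixpoint, start Z0 = Sat(ack) = {m0}, add states in Sat(¬ack) with every successor in Z. Z1 = {m0, m4}; fixed.
Sat(A[¬ack U ack]) = {m0, m4}
EG A[¬ack U ack]: greatest fixpoint, start Z0 = {m0, m4}, keep only states in Sat with some successor in Z. Already a fixed point.
Sat(EG A[¬ack U ack]) = {m0, m4}
|Sat(EG A[¬ack U ack])| = |{m0, m4}| = 2.

2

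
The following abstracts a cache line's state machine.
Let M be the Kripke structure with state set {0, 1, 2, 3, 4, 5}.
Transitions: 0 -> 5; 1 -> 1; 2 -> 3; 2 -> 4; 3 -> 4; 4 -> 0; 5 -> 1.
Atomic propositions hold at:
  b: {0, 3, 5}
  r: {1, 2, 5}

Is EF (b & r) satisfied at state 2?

Yes

Sat(b & r) = {5}
EF (b & r): least fixpoint, start Z0 = {5}, add states with some successor in Z. Z1 = {0, 5}; Z2 = {0, 4, 5}; Z3 = {0, 2, 3, 4, 5}; fixed.
Sat(EF (b & r)) = {0, 2, 3, 4, 5}
2 ∈ Sat(EF (b & r)) = {0, 2, 3, 4, 5}, so the formula holds at 2.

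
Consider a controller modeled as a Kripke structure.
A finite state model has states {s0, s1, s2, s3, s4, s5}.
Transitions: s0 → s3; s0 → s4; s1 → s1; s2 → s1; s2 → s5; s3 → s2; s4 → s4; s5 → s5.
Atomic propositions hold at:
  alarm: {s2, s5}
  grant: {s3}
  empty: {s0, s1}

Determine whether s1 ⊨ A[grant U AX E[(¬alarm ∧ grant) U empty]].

Yes

Sat(¬alarm) = {s0, s1, s3, s4}
Sat(¬alarm ∧ grant) = {s3}
E[(¬alarm ∧ grant) U empty]: least fixpoint, start Z0 = Sat(empty) = {s0, s1}, add states in Sat(¬alarm ∧ grant) with some successor in Z. Already a fixed point.
Sat(E[(¬alarm ∧ grant) U empty]) = {s0, s1}
Sat(AX E[(¬alarm ∧ grant) U empty]) = {s : every successor in {s0, s1}} = {s1}
A[grant U AX E[(¬alarm ∧ grant) U empty]]: least fixpoint, start Z0 = Sat(AX E[(¬alarm ∧ grant) U empty]) = {s1}, add states in Sat(grant) with every successor in Z. Already a fixed point.
Sat(A[grant U AX E[(¬alarm ∧ grant) U empty]]) = {s1}
s1 ∈ Sat(A[grant U AX E[(¬alarm ∧ grant) U empty]]) = {s1}, so the formula holds at s1.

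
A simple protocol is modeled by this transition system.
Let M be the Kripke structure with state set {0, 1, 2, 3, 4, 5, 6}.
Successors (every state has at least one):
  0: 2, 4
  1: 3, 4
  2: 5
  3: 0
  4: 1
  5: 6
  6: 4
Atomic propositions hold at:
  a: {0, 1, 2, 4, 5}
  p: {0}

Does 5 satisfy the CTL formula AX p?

Sat(AX p) = {s : every successor in {0}} = {3}
5 ∉ Sat(AX p) = {3}, so the formula does not hold at 5.

No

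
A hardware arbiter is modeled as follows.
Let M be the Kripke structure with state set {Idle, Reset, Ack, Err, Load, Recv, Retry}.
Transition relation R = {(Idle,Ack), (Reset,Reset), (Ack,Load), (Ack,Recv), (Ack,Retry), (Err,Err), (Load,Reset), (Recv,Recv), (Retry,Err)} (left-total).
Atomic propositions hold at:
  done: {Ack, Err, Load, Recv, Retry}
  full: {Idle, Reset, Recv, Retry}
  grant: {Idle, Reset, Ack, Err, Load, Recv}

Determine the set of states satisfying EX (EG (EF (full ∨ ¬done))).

Sat(¬done) = {Idle, Reset}
Sat(full ∨ ¬done) = {Idle, Reset, Recv, Retry}
EF (full ∨ ¬done): least fixpoint, start Z0 = {Idle, Reset, Recv, Retry}, add states with some successor in Z. Z1 = {Idle, Reset, Ack, Load, Recv, Retry}; fixed.
Sat(EF (full ∨ ¬done)) = {Idle, Reset, Ack, Load, Recv, Retry}
EG (EF (full ∨ ¬done)): greatest fixpoint, start Z0 = {Idle, Reset, Ack, Load, Recv, Retry}, keep only states in Sat with some successor in Z. Z1 = {Idle, Reset, Ack, Load, Recv}; fixed.
Sat(EG (EF (full ∨ ¬done))) = {Idle, Reset, Ack, Load, Recv}
Sat(EX (EG (EF (full ∨ ¬done)))) = {s : some successor in {Idle, Reset, Ack, Load, Recv}} = {Idle, Reset, Ack, Load, Recv}

{Idle, Reset, Ack, Load, Recv}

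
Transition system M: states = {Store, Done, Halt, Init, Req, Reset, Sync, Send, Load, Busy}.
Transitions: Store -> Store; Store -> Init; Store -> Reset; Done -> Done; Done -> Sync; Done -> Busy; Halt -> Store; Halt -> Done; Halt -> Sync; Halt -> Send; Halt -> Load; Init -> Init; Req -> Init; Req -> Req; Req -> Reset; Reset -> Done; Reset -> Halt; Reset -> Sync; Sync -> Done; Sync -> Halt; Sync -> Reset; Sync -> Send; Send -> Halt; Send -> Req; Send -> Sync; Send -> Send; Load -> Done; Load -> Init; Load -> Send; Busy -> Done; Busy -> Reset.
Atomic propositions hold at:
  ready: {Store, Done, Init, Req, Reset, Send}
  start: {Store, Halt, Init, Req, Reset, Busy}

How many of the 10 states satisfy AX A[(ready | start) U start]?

3

Sat(ready | start) = {Store, Done, Halt, Init, Req, Reset, Send, Busy}
A[(ready | start) U start]: least fixpoint, start Z0 = Sat(start) = {Store, Halt, Init, Req, Reset, Busy}, add states in Sat(ready | start) with every successor in Z. Already a fixed point.
Sat(A[(ready | start) U start]) = {Store, Halt, Init, Req, Reset, Busy}
Sat(AX A[(ready | start) U start]) = {s : every successor in {Store, Halt, Init, Req, Reset, Busy}} = {Store, Init, Req}
|Sat(AX A[(ready | start) U start])| = |{Store, Init, Req}| = 3.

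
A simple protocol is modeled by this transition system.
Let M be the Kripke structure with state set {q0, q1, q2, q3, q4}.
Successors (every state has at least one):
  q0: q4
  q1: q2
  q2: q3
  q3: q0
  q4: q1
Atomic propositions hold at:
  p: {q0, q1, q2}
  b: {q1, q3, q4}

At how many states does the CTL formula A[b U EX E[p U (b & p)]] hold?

1

Sat(b & p) = {q1}
E[p U (b & p)]: least fixpoint, start Z0 = Sat((b & p)) = {q1}, add states in Sat(p) with some successor in Z. Already a fixed point.
Sat(E[p U (b & p)]) = {q1}
Sat(EX E[p U (b & p)]) = {s : some successor in {q1}} = {q4}
A[b U EX E[p U (b & p)]]: least fixpoint, start Z0 = Sat(EX E[p U (b & p)]) = {q4}, add states in Sat(b) with every successor in Z. Already a fixed point.
Sat(A[b U EX E[p U (b & p)]]) = {q4}
|Sat(A[b U EX E[p U (b & p)]])| = |{q4}| = 1.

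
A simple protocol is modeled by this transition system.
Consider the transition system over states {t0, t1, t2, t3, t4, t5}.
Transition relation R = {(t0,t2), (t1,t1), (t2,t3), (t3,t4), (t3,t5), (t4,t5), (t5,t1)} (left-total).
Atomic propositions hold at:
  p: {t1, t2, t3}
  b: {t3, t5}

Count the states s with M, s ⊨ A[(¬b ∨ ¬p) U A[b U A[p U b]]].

5

Sat(¬b) = {t0, t1, t2, t4}
Sat(¬p) = {t0, t4, t5}
Sat(¬b ∨ ¬p) = {t0, t1, t2, t4, t5}
A[p U b]: least fixpoint, start Z0 = Sat(b) = {t3, t5}, add states in Sat(p) with every successor in Z. Z1 = {t2, t3, t5}; fixed.
Sat(A[p U b]) = {t2, t3, t5}
A[b U A[p U b]]: least fixpoint, start Z0 = Sat(A[p U b]) = {t2, t3, t5}, add states in Sat(b) with every successor in Z. Already a fixed point.
Sat(A[b U A[p U b]]) = {t2, t3, t5}
A[(¬b ∨ ¬p) U A[b U A[p U b]]]: least fixpoint, start Z0 = Sat(A[b U A[p U b]]) = {t2, t3, t5}, add states in Sat(¬b ∨ ¬p) with every successor in Z. Z1 = {t0, t2, t3, t4, t5}; fixed.
Sat(A[(¬b ∨ ¬p) U A[b U A[p U b]]]) = {t0, t2, t3, t4, t5}
|Sat(A[(¬b ∨ ¬p) U A[b U A[p U b]]])| = |{t0, t2, t3, t4, t5}| = 5.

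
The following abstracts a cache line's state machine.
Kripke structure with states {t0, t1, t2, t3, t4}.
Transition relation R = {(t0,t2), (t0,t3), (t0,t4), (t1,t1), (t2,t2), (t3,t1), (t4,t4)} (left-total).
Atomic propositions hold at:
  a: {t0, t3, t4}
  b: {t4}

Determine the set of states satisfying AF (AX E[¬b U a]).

Sat(¬b) = {t0, t1, t2, t3}
E[¬b U a]: least fixpoint, start Z0 = Sat(a) = {t0, t3, t4}, add states in Sat(¬b) with some successor in Z. Already a fixed point.
Sat(E[¬b U a]) = {t0, t3, t4}
Sat(AX E[¬b U a]) = {s : every successor in {t0, t3, t4}} = {t4}
AF (AX E[¬b U a]): least fixpoint, start Z0 = {t4}, add states with every successor in Z. Already a fixed point.
Sat(AF (AX E[¬b U a])) = {t4}

{t4}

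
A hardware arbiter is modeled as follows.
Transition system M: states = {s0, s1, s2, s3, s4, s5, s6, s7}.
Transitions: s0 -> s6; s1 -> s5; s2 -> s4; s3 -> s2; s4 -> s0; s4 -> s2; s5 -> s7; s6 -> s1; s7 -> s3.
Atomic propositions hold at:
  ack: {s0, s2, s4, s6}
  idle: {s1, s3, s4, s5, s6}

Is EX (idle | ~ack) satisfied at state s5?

Sat(~ack) = {s1, s3, s5, s7}
Sat(idle | ~ack) = {s1, s3, s4, s5, s6, s7}
Sat(EX (idle | ~ack)) = {s : some successor in {s1, s3, s4, s5, s6, s7}} = {s0, s1, s2, s5, s6, s7}
s5 ∈ Sat(EX (idle | ~ack)) = {s0, s1, s2, s5, s6, s7}, so the formula holds at s5.

Yes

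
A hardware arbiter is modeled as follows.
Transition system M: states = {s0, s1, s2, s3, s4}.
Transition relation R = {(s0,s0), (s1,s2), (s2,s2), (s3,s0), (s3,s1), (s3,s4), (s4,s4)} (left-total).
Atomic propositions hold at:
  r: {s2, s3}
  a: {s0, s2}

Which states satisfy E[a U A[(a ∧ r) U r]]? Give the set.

{s2, s3}

Sat(a ∧ r) = {s2}
A[(a ∧ r) U r]: least fixpoint, start Z0 = Sat(r) = {s2, s3}, add states in Sat(a ∧ r) with every successor in Z. Already a fixed point.
Sat(A[(a ∧ r) U r]) = {s2, s3}
E[a U A[(a ∧ r) U r]]: least fixpoint, start Z0 = Sat(A[(a ∧ r) U r]) = {s2, s3}, add states in Sat(a) with some successor in Z. Already a fixed point.
Sat(E[a U A[(a ∧ r) U r]]) = {s2, s3}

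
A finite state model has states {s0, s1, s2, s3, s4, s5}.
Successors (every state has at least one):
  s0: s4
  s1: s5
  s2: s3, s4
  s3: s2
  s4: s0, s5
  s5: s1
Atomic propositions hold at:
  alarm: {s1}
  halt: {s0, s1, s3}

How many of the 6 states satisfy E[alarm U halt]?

3

E[alarm U halt]: least fixpoint, start Z0 = Sat(halt) = {s0, s1, s3}, add states in Sat(alarm) with some successor in Z. Already a fixed point.
Sat(E[alarm U halt]) = {s0, s1, s3}
|Sat(E[alarm U halt])| = |{s0, s1, s3}| = 3.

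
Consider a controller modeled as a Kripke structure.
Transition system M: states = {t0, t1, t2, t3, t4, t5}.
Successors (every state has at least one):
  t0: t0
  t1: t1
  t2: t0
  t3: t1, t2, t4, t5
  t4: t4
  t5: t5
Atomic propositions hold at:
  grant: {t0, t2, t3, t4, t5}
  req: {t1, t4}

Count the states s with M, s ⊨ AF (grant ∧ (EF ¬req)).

Sat(¬req) = {t0, t2, t3, t5}
EF ¬req: least fixpoint, start Z0 = {t0, t2, t3, t5}, add states with some successor in Z. Already a fixed point.
Sat(EF ¬req) = {t0, t2, t3, t5}
Sat(grant ∧ (EF ¬req)) = {t0, t2, t3, t5}
AF (grant ∧ (EF ¬req)): least fixpoint, start Z0 = {t0, t2, t3, t5}, add states with every successor in Z. Already a fixed point.
Sat(AF (grant ∧ (EF ¬req))) = {t0, t2, t3, t5}
|Sat(AF (grant ∧ (EF ¬req)))| = |{t0, t2, t3, t5}| = 4.

4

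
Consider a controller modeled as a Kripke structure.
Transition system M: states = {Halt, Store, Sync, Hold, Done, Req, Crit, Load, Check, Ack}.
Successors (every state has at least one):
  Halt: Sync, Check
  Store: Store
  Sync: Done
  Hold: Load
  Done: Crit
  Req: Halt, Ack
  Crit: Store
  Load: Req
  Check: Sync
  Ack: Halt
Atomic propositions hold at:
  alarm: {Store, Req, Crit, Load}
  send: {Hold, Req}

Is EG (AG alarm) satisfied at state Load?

No

AG alarm: greatest fixpoint, start Z0 = {Store, Req, Crit, Load}, keep only states in Sat with every successor in Z. Z1 = {Store, Crit, Load}; Z2 = {Store, Crit}; fixed.
Sat(AG alarm) = {Store, Crit}
EG (AG alarm): greatest fixpoint, start Z0 = {Store, Crit}, keep only states in Sat with some successor in Z. Already a fixed point.
Sat(EG (AG alarm)) = {Store, Crit}
Load ∉ Sat(EG (AG alarm)) = {Store, Crit}, so the formula does not hold at Load.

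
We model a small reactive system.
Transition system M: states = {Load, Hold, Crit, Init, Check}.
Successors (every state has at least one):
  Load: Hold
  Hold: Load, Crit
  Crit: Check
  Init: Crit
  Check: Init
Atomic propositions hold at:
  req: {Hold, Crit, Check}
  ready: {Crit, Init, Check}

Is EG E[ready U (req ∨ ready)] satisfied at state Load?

No

Sat(req ∨ ready) = {Hold, Crit, Init, Check}
E[ready U (req ∨ ready)]: least fixpoint, start Z0 = Sat((req ∨ ready)) = {Hold, Crit, Init, Check}, add states in Sat(ready) with some successor in Z. Already a fixed point.
Sat(E[ready U (req ∨ ready)]) = {Hold, Crit, Init, Check}
EG E[ready U (req ∨ ready)]: greatest fixpoint, start Z0 = {Hold, Crit, Init, Check}, keep only states in Sat with some successor in Z. Already a fixed point.
Sat(EG E[ready U (req ∨ ready)]) = {Hold, Crit, Init, Check}
Load ∉ Sat(EG E[ready U (req ∨ ready)]) = {Hold, Crit, Init, Check}, so the formula does not hold at Load.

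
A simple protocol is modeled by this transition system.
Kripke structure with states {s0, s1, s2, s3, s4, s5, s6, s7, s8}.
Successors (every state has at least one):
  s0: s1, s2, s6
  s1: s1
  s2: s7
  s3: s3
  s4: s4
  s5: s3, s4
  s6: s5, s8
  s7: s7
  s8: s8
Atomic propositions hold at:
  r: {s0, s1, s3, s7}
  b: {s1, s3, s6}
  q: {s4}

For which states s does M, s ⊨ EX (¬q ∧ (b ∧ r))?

{s0, s1, s3, s5}

Sat(¬q) = {s0, s1, s2, s3, s5, s6, s7, s8}
Sat(b ∧ r) = {s1, s3}
Sat(¬q ∧ (b ∧ r)) = {s1, s3}
Sat(EX (¬q ∧ (b ∧ r))) = {s : some successor in {s1, s3}} = {s0, s1, s3, s5}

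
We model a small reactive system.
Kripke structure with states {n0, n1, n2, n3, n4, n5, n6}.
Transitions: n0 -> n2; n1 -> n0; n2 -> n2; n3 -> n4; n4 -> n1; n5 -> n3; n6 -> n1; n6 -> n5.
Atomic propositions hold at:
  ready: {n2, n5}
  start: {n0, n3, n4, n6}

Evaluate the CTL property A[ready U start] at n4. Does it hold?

A[ready U start]: least fixpoint, start Z0 = Sat(start) = {n0, n3, n4, n6}, add states in Sat(ready) with every successor in Z. Z1 = {n0, n3, n4, n5, n6}; fixed.
Sat(A[ready U start]) = {n0, n3, n4, n5, n6}
n4 ∈ Sat(A[ready U start]) = {n0, n3, n4, n5, n6}, so the formula holds at n4.

Yes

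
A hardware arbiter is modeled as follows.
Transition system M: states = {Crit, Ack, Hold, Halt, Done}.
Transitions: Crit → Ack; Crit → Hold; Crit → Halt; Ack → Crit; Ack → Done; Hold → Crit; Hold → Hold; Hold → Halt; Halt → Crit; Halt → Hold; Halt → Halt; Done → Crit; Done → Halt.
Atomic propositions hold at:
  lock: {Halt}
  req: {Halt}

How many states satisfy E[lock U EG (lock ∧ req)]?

1

Sat(lock ∧ req) = {Halt}
EG (lock ∧ req): greatest fixpoint, start Z0 = {Halt}, keep only states in Sat with some successor in Z. Already a fixed point.
Sat(EG (lock ∧ req)) = {Halt}
E[lock U EG (lock ∧ req)]: least fixpoint, start Z0 = Sat(EG (lock ∧ req)) = {Halt}, add states in Sat(lock) with some successor in Z. Already a fixed point.
Sat(E[lock U EG (lock ∧ req)]) = {Halt}
|Sat(E[lock U EG (lock ∧ req)])| = |{Halt}| = 1.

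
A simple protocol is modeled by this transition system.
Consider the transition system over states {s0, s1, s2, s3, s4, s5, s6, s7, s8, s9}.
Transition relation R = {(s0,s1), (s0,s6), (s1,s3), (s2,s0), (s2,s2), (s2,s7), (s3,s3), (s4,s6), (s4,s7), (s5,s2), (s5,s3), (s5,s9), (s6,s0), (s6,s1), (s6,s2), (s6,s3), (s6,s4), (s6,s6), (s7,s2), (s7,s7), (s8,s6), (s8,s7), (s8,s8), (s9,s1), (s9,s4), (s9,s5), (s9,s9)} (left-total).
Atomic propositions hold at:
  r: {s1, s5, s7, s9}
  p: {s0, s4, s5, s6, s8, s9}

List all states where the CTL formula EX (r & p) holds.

{s5, s9}

Sat(r & p) = {s5, s9}
Sat(EX (r & p)) = {s : some successor in {s5, s9}} = {s5, s9}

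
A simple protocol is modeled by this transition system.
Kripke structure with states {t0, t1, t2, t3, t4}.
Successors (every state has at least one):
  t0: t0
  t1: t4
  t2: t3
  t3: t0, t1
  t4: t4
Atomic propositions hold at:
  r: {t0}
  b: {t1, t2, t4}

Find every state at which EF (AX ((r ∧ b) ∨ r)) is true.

{t0, t2, t3}

Sat(r ∧ b) = ∅
Sat((r ∧ b) ∨ r) = {t0}
Sat(AX ((r ∧ b) ∨ r)) = {s : every successor in {t0}} = {t0}
EF (AX ((r ∧ b) ∨ r)): least fixpoint, start Z0 = {t0}, add states with some successor in Z. Z1 = {t0, t3}; Z2 = {t0, t2, t3}; fixed.
Sat(EF (AX ((r ∧ b) ∨ r))) = {t0, t2, t3}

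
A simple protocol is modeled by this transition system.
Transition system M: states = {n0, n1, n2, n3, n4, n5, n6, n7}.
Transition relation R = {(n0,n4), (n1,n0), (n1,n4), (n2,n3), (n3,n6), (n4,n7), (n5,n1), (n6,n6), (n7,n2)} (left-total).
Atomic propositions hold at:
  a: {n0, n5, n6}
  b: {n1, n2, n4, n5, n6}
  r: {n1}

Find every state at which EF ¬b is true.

Sat(¬b) = {n0, n3, n7}
EF ¬b: least fixpoint, start Z0 = {n0, n3, n7}, add states with some successor in Z. Z1 = {n0, n1, n2, n3, n4, n7}; Z2 = {n0, n1, n2, n3, n4, n5, n7}; fixed.
Sat(EF ¬b) = {n0, n1, n2, n3, n4, n5, n7}

{n0, n1, n2, n3, n4, n5, n7}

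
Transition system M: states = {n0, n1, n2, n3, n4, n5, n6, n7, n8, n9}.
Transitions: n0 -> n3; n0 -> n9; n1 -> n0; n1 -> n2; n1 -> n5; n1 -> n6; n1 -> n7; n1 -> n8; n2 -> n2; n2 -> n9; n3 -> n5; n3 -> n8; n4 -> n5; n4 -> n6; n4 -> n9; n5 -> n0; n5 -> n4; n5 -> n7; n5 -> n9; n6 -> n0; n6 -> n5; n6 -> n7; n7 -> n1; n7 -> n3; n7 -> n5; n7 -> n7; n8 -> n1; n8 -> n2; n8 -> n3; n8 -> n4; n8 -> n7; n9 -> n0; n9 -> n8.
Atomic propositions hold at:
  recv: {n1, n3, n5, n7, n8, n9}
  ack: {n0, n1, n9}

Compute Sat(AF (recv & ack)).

Sat(recv & ack) = {n1, n9}
AF (recv & ack): least fixpoint, start Z0 = {n1, n9}, add states with every successor in Z. Already a fixed point.
Sat(AF (recv & ack)) = {n1, n9}

{n1, n9}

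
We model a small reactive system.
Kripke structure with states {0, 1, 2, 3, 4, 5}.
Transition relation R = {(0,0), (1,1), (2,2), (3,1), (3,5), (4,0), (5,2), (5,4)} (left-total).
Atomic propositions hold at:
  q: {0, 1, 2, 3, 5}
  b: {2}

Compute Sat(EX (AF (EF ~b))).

Sat(~b) = {0, 1, 3, 4, 5}
EF ~b: least fixpoint, start Z0 = {0, 1, 3, 4, 5}, add states with some successor in Z. Already a fixed point.
Sat(EF ~b) = {0, 1, 3, 4, 5}
AF (EF ~b): least fixpoint, start Z0 = {0, 1, 3, 4, 5}, add states with every successor in Z. Already a fixed point.
Sat(AF (EF ~b)) = {0, 1, 3, 4, 5}
Sat(EX (AF (EF ~b))) = {s : some successor in {0, 1, 3, 4, 5}} = {0, 1, 3, 4, 5}

{0, 1, 3, 4, 5}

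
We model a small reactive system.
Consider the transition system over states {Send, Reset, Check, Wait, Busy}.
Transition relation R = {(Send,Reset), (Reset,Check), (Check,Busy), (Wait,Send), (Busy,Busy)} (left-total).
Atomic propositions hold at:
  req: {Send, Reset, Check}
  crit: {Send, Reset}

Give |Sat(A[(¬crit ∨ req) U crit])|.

3

Sat(¬crit) = {Check, Wait, Busy}
Sat(¬crit ∨ req) = {Send, Reset, Check, Wait, Busy}
A[(¬crit ∨ req) U crit]: least fixpoint, start Z0 = Sat(crit) = {Send, Reset}, add states in Sat(¬crit ∨ req) with every successor in Z. Z1 = {Send, Reset, Wait}; fixed.
Sat(A[(¬crit ∨ req) U crit]) = {Send, Reset, Wait}
|Sat(A[(¬crit ∨ req) U crit])| = |{Send, Reset, Wait}| = 3.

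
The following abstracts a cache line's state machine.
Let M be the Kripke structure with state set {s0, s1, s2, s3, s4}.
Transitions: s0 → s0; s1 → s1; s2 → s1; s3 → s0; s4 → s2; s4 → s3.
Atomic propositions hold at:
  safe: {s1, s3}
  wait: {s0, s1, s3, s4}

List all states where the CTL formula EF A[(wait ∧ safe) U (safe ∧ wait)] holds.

Sat(wait ∧ safe) = {s1, s3}
Sat(safe ∧ wait) = {s1, s3}
A[(wait ∧ safe) U (safe ∧ wait)]: least fixpoint, start Z0 = Sat((safe ∧ wait)) = {s1, s3}, add states in Sat(wait ∧ safe) with every successor in Z. Already a fixed point.
Sat(A[(wait ∧ safe) U (safe ∧ wait)]) = {s1, s3}
EF A[(wait ∧ safe) U (safe ∧ wait)]: least fixpoint, start Z0 = {s1, s3}, add states with some successor in Z. Z1 = {s1, s2, s3, s4}; fixed.
Sat(EF A[(wait ∧ safe) U (safe ∧ wait)]) = {s1, s2, s3, s4}

{s1, s2, s3, s4}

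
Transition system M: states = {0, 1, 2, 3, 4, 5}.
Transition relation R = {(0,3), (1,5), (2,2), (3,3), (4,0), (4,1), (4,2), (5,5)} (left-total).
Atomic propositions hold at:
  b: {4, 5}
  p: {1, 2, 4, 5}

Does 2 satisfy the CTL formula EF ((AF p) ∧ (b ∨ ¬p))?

AF p: least fixpoint, start Z0 = {1, 2, 4, 5}, add states with every successor in Z. Already a fixed point.
Sat(AF p) = {1, 2, 4, 5}
Sat(¬p) = {0, 3}
Sat(b ∨ ¬p) = {0, 3, 4, 5}
Sat((AF p) ∧ (b ∨ ¬p)) = {4, 5}
EF ((AF p) ∧ (b ∨ ¬p)): least fixpoint, start Z0 = {4, 5}, add states with some successor in Z. Z1 = {1, 4, 5}; fixed.
Sat(EF ((AF p) ∧ (b ∨ ¬p))) = {1, 4, 5}
2 ∉ Sat(EF ((AF p) ∧ (b ∨ ¬p))) = {1, 4, 5}, so the formula does not hold at 2.

No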